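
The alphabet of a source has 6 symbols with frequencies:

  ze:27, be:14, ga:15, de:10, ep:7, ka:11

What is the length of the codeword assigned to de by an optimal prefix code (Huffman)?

3

Huffman merges, smallest pair first:
ep(7) + de(10) → 17
ka(11) + be(14) → 25
ga(15) + 17 → 32
25 + ze(27) → 52
32 + 52 → 84
de sits 3 levels below the root, so its codeword is 3 bits.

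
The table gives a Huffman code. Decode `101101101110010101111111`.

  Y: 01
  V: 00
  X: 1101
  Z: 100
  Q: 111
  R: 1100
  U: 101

UUURUYQQ

Read left to right; each codeword is recognised as soon as it completes (prefix code):
  101→U | 101→U | 101→U | 1100→R | 101→U | 01→Y | 111→Q | 111→Q
Decoded message: UUURUYQQ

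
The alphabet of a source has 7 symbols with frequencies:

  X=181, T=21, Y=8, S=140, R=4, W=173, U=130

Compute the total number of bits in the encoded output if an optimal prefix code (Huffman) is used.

1522

Greedily combine the two least-frequent nodes:
combine R(4), Y(8) → 12
combine 12, T(21) → 33
combine 33, U(130) → 163
combine S(140), 163 → 303
combine W(173), X(181) → 354
combine 303, 354 → 657
Total encoded bits = sum of merged weights = 12 + 33 + 163 + 303 + 354 + 657 = 1522.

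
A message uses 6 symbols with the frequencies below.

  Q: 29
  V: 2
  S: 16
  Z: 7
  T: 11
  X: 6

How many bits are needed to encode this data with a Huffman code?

Build the Huffman tree bottom-up:
combine V(2), X(6) → 8
combine Z(7), 8 → 15
combine T(11), 15 → 26
combine S(16), 26 → 42
combine Q(29), 42 → 71
The encoded length is the sum of every internal node's weight: 8 + 15 + 26 + 42 + 71 = 162 bits.

162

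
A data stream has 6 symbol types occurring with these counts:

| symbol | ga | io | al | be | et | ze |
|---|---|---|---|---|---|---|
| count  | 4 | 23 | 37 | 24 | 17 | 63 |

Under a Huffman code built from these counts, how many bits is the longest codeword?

4

Merge the two lowest-weight nodes at each step:
combine ga(4), et(17) → 21
combine 21, io(23) → 44
combine be(24), al(37) → 61
combine 44, 61 → 105
combine ze(63), 105 → 168
Maximum depth reached is 4.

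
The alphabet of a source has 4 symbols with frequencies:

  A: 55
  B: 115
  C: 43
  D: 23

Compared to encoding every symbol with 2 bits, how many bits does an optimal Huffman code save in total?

Fixed-length: 2 bits × 236 symbols = 472 bits.
Huffman merges:
merge D(23) and C(43): 66
merge A(55) and 66: 121
merge B(115) and 121: 236
Huffman total = 66 + 121 + 236 = 423 bits.
Saving = 472 − 423 = 49 bits.

49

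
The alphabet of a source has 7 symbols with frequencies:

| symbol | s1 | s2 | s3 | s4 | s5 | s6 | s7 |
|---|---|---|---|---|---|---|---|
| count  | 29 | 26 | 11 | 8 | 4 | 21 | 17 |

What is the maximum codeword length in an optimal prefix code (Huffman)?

Merge the two lowest-weight nodes at each step:
merge s5(4) and s4(8): 12
merge s3(11) and 12: 23
merge s7(17) and s6(21): 38
merge 23 and s2(26): 49
merge s1(29) and 38: 67
merge 49 and 67: 116
Maximum depth reached is 4.

4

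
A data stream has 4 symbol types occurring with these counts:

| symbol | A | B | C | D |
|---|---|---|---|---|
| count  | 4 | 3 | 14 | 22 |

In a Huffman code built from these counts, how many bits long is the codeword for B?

3

Repeatedly merge the two smallest:
merge B(3) and A(4): 7
merge 7 and C(14): 21
merge 21 and D(22): 43
B sits 3 levels below the root, so its codeword is 3 bits.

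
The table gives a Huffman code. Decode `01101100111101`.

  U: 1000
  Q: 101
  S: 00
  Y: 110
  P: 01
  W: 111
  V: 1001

Read left to right; each codeword is recognised as soon as it completes (prefix code):
  01→P | 101→Q | 1001→V | 111→W | 01→P
Decoded message: PQVWP

PQVWP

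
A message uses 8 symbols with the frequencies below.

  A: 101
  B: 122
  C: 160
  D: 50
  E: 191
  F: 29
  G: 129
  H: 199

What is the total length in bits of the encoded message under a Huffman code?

Greedily combine the two least-frequent nodes:
merge F(29) and D(50): 79
merge 79 and A(101): 180
merge B(122) and G(129): 251
merge C(160) and 180: 340
merge E(191) and H(199): 390
merge 251 and 340: 591
merge 390 and 591: 981
Each symbol's bit-cost is frequency × depth; summing gives 2812 bits (equivalently 79 + 180 + 251 + 340 + 390 + 591 + 981).

2812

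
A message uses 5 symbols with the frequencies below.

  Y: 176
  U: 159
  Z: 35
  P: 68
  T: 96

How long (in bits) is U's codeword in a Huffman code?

2

Repeatedly merge the two smallest:
merge Z(35) and P(68): 103
merge T(96) and 103: 199
merge U(159) and Y(176): 335
merge 199 and 335: 534
The subtree containing U is merged 2 times, so code length = 2.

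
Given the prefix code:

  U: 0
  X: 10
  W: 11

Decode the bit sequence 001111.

UUWW

Read left to right; each codeword is recognised as soon as it completes (prefix code):
  0→U | 0→U | 11→W | 11→W
Decoded message: UUWW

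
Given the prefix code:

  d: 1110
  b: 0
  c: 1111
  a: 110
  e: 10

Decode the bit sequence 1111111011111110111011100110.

Read left to right; each codeword is recognised as soon as it completes (prefix code):
  1111→c | 1110→d | 1111→c | 1110→d | 1110→d | 1110→d | 0→b | 110→a
Decoded message: cdcdddba

cdcdddba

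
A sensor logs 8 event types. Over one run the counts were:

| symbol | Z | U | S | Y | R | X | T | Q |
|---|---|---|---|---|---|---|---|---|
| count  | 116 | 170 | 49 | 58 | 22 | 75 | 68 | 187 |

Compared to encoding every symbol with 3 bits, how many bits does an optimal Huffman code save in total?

Fixed-length: 3 bits × 745 symbols = 2235 bits.
Huffman merges:
merge R(22) and S(49): 71
merge Y(58) and T(68): 126
merge 71 and X(75): 146
merge Z(116) and 126: 242
merge 146 and U(170): 316
merge Q(187) and 242: 429
merge 316 and 429: 745
Huffman total = 71 + 126 + 146 + 242 + 316 + 429 + 745 = 2075 bits.
Saving = 2235 − 2075 = 160 bits.

160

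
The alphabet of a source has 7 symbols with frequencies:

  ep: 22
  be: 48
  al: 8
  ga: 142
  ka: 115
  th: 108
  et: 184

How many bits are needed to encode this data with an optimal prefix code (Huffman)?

1548

Merge the two smallest weights repeatedly:
al(8) + ep(22) → 30
30 + be(48) → 78
78 + th(108) → 186
ka(115) + ga(142) → 257
et(184) + 186 → 370
257 + 370 → 627
The encoded length is the sum of every internal node's weight: 30 + 78 + 186 + 257 + 370 + 627 = 1548 bits.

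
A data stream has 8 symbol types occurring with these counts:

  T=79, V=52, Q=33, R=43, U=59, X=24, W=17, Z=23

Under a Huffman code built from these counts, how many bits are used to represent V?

3

Build the tree from the bottom:
merge W(17) and Z(23): 40
merge X(24) and Q(33): 57
merge 40 and R(43): 83
merge V(52) and 57: 109
merge U(59) and T(79): 138
merge 83 and 109: 192
merge 138 and 192: 330
V's leaf is at depth 3, giving a 3-bit codeword.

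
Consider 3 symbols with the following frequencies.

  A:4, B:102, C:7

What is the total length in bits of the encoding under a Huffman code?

124

Merge the two smallest weights repeatedly:
A(4) + C(7) → 11
11 + B(102) → 113
Each symbol's bit-cost is frequency × depth; summing gives 124 bits (equivalently 11 + 113).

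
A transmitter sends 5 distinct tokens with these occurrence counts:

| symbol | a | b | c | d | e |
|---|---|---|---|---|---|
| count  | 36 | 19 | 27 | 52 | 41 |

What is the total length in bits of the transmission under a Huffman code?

Merge the two smallest weights repeatedly:
merge b(19) and c(27): 46
merge a(36) and e(41): 77
merge 46 and d(52): 98
merge 77 and 98: 175
Each symbol's bit-cost is frequency × depth; summing gives 396 bits (equivalently 46 + 77 + 98 + 175).

396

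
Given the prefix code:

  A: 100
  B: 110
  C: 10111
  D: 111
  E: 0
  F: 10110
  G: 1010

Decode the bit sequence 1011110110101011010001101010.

Read left to right; each codeword is recognised as soon as it completes (prefix code):
  10111→C | 10110→F | 1010→G | 110→B | 100→A | 0→E | 110→B | 1010→G
Decoded message: CFGBAEBG

CFGBAEBG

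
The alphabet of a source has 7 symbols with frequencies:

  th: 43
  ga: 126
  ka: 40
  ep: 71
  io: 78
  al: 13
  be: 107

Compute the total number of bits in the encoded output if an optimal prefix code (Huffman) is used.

1254

Greedily combine the two least-frequent nodes:
al(13) + ka(40) → 53
th(43) + 53 → 96
ep(71) + io(78) → 149
96 + be(107) → 203
ga(126) + 149 → 275
203 + 275 → 478
The encoded length is the sum of every internal node's weight: 53 + 96 + 149 + 203 + 275 + 478 = 1254 bits.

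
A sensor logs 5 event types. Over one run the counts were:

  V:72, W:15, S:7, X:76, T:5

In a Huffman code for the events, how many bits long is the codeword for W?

Huffman merges, smallest pair first:
combine T(5), S(7) → 12
combine 12, W(15) → 27
combine 27, V(72) → 99
combine X(76), 99 → 175
W sits 3 levels below the root, so its codeword is 3 bits.

3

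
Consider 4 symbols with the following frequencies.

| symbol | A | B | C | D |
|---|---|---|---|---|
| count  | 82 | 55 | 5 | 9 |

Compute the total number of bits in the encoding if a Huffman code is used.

234

Greedily combine the two least-frequent nodes:
merge C(5) and D(9): 14
merge 14 and B(55): 69
merge 69 and A(82): 151
The encoded length is the sum of every internal node's weight: 14 + 69 + 151 = 234 bits.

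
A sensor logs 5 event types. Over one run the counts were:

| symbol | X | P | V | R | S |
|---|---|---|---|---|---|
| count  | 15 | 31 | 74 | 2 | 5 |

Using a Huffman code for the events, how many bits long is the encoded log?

Merge the two smallest weights repeatedly:
combine R(2), S(5) → 7
combine 7, X(15) → 22
combine 22, P(31) → 53
combine 53, V(74) → 127
Total encoded bits = sum of merged weights = 7 + 22 + 53 + 127 = 209.

209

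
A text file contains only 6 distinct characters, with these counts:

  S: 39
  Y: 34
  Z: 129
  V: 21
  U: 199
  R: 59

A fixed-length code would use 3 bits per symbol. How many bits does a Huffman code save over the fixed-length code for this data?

378

Fixed-length: 3 bits × 481 symbols = 1443 bits.
Huffman merges:
merge V(21) and Y(34): 55
merge S(39) and 55: 94
merge R(59) and 94: 153
merge Z(129) and 153: 282
merge U(199) and 282: 481
Huffman total = 55 + 94 + 153 + 282 + 481 = 1065 bits.
Saving = 1443 − 1065 = 378 bits.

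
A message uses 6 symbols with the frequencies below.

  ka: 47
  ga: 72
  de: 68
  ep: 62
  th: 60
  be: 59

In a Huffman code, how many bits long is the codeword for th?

Build the tree from the bottom:
combine ka(47), be(59) → 106
combine th(60), ep(62) → 122
combine de(68), ga(72) → 140
combine 106, 122 → 228
combine 140, 228 → 368
th sits 3 levels below the root, so its codeword is 3 bits.

3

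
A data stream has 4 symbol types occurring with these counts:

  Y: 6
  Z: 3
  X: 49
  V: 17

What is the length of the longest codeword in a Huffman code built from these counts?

3

Merge the two lowest-weight nodes at each step:
combine Z(3), Y(6) → 9
combine 9, V(17) → 26
combine 26, X(49) → 75
The rarest symbols sit at the bottom; the longest codeword is 3 bits.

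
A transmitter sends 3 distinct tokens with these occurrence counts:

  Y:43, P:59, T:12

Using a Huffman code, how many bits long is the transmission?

Merge the two smallest weights repeatedly:
T(12) + Y(43) → 55
55 + P(59) → 114
The encoded length is the sum of every internal node's weight: 55 + 114 = 169 bits.

169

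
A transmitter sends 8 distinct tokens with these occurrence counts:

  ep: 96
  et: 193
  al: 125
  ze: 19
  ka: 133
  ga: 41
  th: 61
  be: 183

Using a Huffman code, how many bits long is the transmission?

Greedily combine the two least-frequent nodes:
ze(19) + ga(41) → 60
60 + th(61) → 121
ep(96) + 121 → 217
al(125) + ka(133) → 258
be(183) + et(193) → 376
217 + 258 → 475
376 + 475 → 851
The encoded length is the sum of every internal node's weight: 60 + 121 + 217 + 258 + 376 + 475 + 851 = 2358 bits.

2358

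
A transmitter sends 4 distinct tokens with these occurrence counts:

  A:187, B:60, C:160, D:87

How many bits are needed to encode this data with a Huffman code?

Greedily combine the two least-frequent nodes:
combine B(60), D(87) → 147
combine 147, C(160) → 307
combine A(187), 307 → 494
Total encoded bits = sum of merged weights = 147 + 307 + 494 = 948.

948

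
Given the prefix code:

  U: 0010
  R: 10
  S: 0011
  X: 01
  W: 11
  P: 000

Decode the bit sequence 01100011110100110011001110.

Read left to right; each codeword is recognised as soon as it completes (prefix code):
  01→X | 10→R | 0011→S | 11→W | 01→X | 0011→S | 0011→S | 0011→S | 10→R
Decoded message: XRSWXSSSR

XRSWXSSSR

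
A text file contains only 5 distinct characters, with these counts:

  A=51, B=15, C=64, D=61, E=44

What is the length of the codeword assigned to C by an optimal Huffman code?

2

Repeatedly merge the two smallest:
combine B(15), E(44) → 59
combine A(51), 59 → 110
combine D(61), C(64) → 125
combine 110, 125 → 235
C's leaf is at depth 2, giving a 2-bit codeword.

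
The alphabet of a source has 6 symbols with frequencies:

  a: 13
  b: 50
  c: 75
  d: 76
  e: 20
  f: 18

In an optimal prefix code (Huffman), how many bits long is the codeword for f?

Repeatedly merge the two smallest:
a(13) + f(18) → 31
e(20) + 31 → 51
b(50) + 51 → 101
c(75) + d(76) → 151
101 + 151 → 252
f's leaf is at depth 4, giving a 4-bit codeword.

4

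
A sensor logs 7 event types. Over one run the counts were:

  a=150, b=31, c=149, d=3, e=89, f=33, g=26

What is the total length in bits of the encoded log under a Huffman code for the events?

1144

Build the Huffman tree bottom-up:
d(3) + g(26) → 29
29 + b(31) → 60
f(33) + 60 → 93
e(89) + 93 → 182
c(149) + a(150) → 299
182 + 299 → 481
Each symbol's bit-cost is frequency × depth; summing gives 1144 bits (equivalently 29 + 60 + 93 + 182 + 299 + 481).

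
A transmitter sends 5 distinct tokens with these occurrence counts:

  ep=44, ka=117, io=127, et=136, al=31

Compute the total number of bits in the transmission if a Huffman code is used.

Merge the two smallest weights repeatedly:
merge al(31) and ep(44): 75
merge 75 and ka(117): 192
merge io(127) and et(136): 263
merge 192 and 263: 455
Each symbol's bit-cost is frequency × depth; summing gives 985 bits (equivalently 75 + 192 + 263 + 455).

985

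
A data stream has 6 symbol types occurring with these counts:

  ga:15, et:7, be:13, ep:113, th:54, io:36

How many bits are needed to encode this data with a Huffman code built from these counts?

489

Merge the two smallest weights repeatedly:
et(7) + be(13) → 20
ga(15) + 20 → 35
35 + io(36) → 71
th(54) + 71 → 125
ep(113) + 125 → 238
Each symbol's bit-cost is frequency × depth; summing gives 489 bits (equivalently 20 + 35 + 71 + 125 + 238).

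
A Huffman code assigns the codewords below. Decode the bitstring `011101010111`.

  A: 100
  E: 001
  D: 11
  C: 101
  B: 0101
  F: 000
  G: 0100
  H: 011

HCBD

Read left to right; each codeword is recognised as soon as it completes (prefix code):
  011→H | 101→C | 0101→B | 11→D
Decoded message: HCBD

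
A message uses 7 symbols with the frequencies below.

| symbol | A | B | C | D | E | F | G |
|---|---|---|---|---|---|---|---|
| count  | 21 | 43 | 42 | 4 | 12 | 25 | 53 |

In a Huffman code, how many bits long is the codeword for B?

Huffman merges, smallest pair first:
merge D(4) and E(12): 16
merge 16 and A(21): 37
merge F(25) and 37: 62
merge C(42) and B(43): 85
merge G(53) and 62: 115
merge 85 and 115: 200
B's leaf is at depth 2, giving a 2-bit codeword.

2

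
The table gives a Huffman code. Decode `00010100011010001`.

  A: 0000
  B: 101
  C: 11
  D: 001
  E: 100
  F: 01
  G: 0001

Read left to right; each codeword is recognised as soon as it completes (prefix code):
  0001→G | 01→F | 0001→G | 101→B | 0001→G
Decoded message: GFGBG

GFGBG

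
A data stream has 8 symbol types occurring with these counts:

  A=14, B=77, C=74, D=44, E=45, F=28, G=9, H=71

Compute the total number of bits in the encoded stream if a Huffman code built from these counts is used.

Build the Huffman tree bottom-up:
combine G(9), A(14) → 23
combine 23, F(28) → 51
combine D(44), E(45) → 89
combine 51, H(71) → 122
combine C(74), B(77) → 151
combine 89, 122 → 211
combine 151, 211 → 362
Total encoded bits = sum of merged weights = 23 + 51 + 89 + 122 + 151 + 211 + 362 = 1009.

1009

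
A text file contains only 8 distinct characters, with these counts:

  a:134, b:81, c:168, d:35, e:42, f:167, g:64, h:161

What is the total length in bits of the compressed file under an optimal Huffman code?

Merge the two smallest weights repeatedly:
combine d(35), e(42) → 77
combine g(64), 77 → 141
combine b(81), a(134) → 215
combine 141, h(161) → 302
combine f(167), c(168) → 335
combine 215, 302 → 517
combine 335, 517 → 852
The encoded length is the sum of every internal node's weight: 77 + 141 + 215 + 302 + 335 + 517 + 852 = 2439 bits.

2439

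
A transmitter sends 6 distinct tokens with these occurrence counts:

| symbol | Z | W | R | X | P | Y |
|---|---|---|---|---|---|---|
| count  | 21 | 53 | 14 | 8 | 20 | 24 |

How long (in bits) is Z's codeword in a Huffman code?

3

Repeatedly merge the two smallest:
merge X(8) and R(14): 22
merge P(20) and Z(21): 41
merge 22 and Y(24): 46
merge 41 and 46: 87
merge W(53) and 87: 140
The subtree containing Z is merged 3 times, so code length = 3.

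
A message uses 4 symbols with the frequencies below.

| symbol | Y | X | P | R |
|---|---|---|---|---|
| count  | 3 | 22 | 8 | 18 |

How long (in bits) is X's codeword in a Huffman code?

1

Huffman merges, smallest pair first:
Y(3) + P(8) → 11
11 + R(18) → 29
X(22) + 29 → 51
X is a child of the root — depth 1, so its codeword is a single bit.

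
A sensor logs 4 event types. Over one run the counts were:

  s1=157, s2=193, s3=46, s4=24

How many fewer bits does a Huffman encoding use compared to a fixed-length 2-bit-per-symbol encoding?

Fixed-length: 2 bits × 420 symbols = 840 bits.
Huffman merges:
combine s4(24), s3(46) → 70
combine 70, s1(157) → 227
combine s2(193), 227 → 420
Huffman total = 70 + 227 + 420 = 717 bits.
Saving = 840 − 717 = 123 bits.

123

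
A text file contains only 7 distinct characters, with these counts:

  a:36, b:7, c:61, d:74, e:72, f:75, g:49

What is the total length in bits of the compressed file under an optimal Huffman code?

Greedily combine the two least-frequent nodes:
combine b(7), a(36) → 43
combine 43, g(49) → 92
combine c(61), e(72) → 133
combine d(74), f(75) → 149
combine 92, 133 → 225
combine 149, 225 → 374
Total encoded bits = sum of merged weights = 43 + 92 + 133 + 149 + 225 + 374 = 1016.

1016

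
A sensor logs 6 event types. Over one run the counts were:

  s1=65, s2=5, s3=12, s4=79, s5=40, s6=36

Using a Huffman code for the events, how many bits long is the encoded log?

544

Greedily combine the two least-frequent nodes:
s2(5) + s3(12) → 17
17 + s6(36) → 53
s5(40) + 53 → 93
s1(65) + s4(79) → 144
93 + 144 → 237
The encoded length is the sum of every internal node's weight: 17 + 53 + 93 + 144 + 237 = 544 bits.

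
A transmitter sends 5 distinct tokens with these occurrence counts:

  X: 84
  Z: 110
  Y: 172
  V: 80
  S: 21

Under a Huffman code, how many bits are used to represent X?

Build the tree from the bottom:
combine S(21), V(80) → 101
combine X(84), 101 → 185
combine Z(110), Y(172) → 282
combine 185, 282 → 467
X's leaf is at depth 2, giving a 2-bit codeword.

2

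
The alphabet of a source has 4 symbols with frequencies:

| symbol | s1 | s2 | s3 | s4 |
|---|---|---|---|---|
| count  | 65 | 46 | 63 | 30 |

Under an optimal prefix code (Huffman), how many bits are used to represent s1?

2

Huffman merges, smallest pair first:
merge s4(30) and s2(46): 76
merge s3(63) and s1(65): 128
merge 76 and 128: 204
s1 sits 2 levels below the root, so its codeword is 2 bits.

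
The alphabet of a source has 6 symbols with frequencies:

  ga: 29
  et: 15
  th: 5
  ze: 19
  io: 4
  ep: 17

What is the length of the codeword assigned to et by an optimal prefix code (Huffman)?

Build the tree from the bottom:
merge io(4) and th(5): 9
merge 9 and et(15): 24
merge ep(17) and ze(19): 36
merge 24 and ga(29): 53
merge 36 and 53: 89
et's leaf is at depth 3, giving a 3-bit codeword.

3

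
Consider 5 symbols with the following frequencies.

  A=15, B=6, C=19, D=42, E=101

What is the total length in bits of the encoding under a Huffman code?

Greedily combine the two least-frequent nodes:
B(6) + A(15) → 21
C(19) + 21 → 40
40 + D(42) → 82
82 + E(101) → 183
Total encoded bits = sum of merged weights = 21 + 40 + 82 + 183 = 326.

326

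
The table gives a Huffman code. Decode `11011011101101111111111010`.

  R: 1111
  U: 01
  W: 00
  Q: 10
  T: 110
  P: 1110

TTPTRRTQ

Read left to right; each codeword is recognised as soon as it completes (prefix code):
  110→T | 110→T | 1110→P | 110→T | 1111→R | 1111→R | 110→T | 10→Q
Decoded message: TTPTRRTQ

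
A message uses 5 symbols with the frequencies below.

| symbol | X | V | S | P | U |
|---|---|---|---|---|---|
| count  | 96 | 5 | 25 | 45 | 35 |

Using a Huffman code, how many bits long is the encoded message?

411

Build the Huffman tree bottom-up:
combine V(5), S(25) → 30
combine 30, U(35) → 65
combine P(45), 65 → 110
combine X(96), 110 → 206
The encoded length is the sum of every internal node's weight: 30 + 65 + 110 + 206 = 411 bits.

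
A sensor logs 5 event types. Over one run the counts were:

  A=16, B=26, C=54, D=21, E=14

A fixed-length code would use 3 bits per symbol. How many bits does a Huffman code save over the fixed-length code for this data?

108

Fixed-length: 3 bits × 131 symbols = 393 bits.
Huffman merges:
merge E(14) and A(16): 30
merge D(21) and B(26): 47
merge 30 and 47: 77
merge C(54) and 77: 131
Huffman total = 30 + 47 + 77 + 131 = 285 bits.
Saving = 393 − 285 = 108 bits.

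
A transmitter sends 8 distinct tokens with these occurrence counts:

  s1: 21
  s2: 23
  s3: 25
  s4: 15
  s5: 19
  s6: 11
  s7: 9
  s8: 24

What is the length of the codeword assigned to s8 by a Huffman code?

Repeatedly merge the two smallest:
combine s7(9), s6(11) → 20
combine s4(15), s5(19) → 34
combine 20, s1(21) → 41
combine s2(23), s8(24) → 47
combine s3(25), 34 → 59
combine 41, 47 → 88
combine 59, 88 → 147
The subtree containing s8 is merged 3 times, so code length = 3.

3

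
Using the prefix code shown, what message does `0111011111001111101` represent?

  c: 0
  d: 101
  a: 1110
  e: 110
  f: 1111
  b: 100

cafbfd

Read left to right; each codeword is recognised as soon as it completes (prefix code):
  0→c | 1110→a | 1111→f | 100→b | 1111→f | 101→d
Decoded message: cafbfd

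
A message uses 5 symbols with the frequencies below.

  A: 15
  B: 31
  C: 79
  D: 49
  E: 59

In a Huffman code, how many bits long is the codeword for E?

2

Repeatedly merge the two smallest:
merge A(15) and B(31): 46
merge 46 and D(49): 95
merge E(59) and C(79): 138
merge 95 and 138: 233
E sits 2 levels below the root, so its codeword is 2 bits.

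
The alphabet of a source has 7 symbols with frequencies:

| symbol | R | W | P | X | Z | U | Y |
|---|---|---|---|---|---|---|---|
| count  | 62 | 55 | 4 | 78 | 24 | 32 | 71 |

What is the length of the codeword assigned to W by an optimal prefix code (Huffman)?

Build the tree from the bottom:
P(4) + Z(24) → 28
28 + U(32) → 60
W(55) + 60 → 115
R(62) + Y(71) → 133
X(78) + 115 → 193
133 + 193 → 326
W sits 3 levels below the root, so its codeword is 3 bits.

3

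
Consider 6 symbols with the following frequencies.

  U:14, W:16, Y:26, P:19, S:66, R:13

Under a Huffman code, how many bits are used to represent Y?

Huffman merges, smallest pair first:
R(13) + U(14) → 27
W(16) + P(19) → 35
Y(26) + 27 → 53
35 + 53 → 88
S(66) + 88 → 154
Y's leaf is at depth 3, giving a 3-bit codeword.

3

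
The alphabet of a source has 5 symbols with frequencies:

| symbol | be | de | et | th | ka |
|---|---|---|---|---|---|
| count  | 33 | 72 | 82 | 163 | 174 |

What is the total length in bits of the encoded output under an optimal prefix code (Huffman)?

1153

Merge the two smallest weights repeatedly:
merge be(33) and de(72): 105
merge et(82) and 105: 187
merge th(163) and ka(174): 337
merge 187 and 337: 524
Each symbol's bit-cost is frequency × depth; summing gives 1153 bits (equivalently 105 + 187 + 337 + 524).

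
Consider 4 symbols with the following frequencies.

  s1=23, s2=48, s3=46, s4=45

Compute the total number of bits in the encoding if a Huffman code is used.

324

Greedily combine the two least-frequent nodes:
combine s1(23), s4(45) → 68
combine s3(46), s2(48) → 94
combine 68, 94 → 162
Each symbol's bit-cost is frequency × depth; summing gives 324 bits (equivalently 68 + 94 + 162).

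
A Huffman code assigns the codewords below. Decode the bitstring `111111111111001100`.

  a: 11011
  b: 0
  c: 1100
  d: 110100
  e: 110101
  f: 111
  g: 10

ffffbbc

Read left to right; each codeword is recognised as soon as it completes (prefix code):
  111→f | 111→f | 111→f | 111→f | 0→b | 0→b | 1100→c
Decoded message: ffffbbc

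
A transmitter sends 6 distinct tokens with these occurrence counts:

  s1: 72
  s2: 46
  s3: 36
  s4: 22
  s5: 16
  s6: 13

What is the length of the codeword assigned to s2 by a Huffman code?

2

Repeatedly merge the two smallest:
s6(13) + s5(16) → 29
s4(22) + 29 → 51
s3(36) + s2(46) → 82
51 + s1(72) → 123
82 + 123 → 205
The subtree containing s2 is merged 2 times, so code length = 2.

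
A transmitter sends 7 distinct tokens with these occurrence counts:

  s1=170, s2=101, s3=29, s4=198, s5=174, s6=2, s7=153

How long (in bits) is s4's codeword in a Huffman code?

Huffman merges, smallest pair first:
combine s6(2), s3(29) → 31
combine 31, s2(101) → 132
combine 132, s7(153) → 285
combine s1(170), s5(174) → 344
combine s4(198), 285 → 483
combine 344, 483 → 827
The subtree containing s4 is merged 2 times, so code length = 2.

2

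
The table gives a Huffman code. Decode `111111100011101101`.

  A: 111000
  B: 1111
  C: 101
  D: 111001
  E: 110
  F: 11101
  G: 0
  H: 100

BAFC

Read left to right; each codeword is recognised as soon as it completes (prefix code):
  1111→B | 111000→A | 11101→F | 101→C
Decoded message: BAFC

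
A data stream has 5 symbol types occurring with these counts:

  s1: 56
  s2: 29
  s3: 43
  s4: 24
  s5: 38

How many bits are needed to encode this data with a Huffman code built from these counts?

Merge the two smallest weights repeatedly:
s4(24) + s2(29) → 53
s5(38) + s3(43) → 81
53 + s1(56) → 109
81 + 109 → 190
The encoded length is the sum of every internal node's weight: 53 + 81 + 109 + 190 = 433 bits.

433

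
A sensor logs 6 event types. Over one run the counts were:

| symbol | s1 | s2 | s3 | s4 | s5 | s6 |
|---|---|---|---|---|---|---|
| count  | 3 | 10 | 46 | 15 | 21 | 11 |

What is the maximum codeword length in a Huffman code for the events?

4

Merge the two lowest-weight nodes at each step:
merge s1(3) and s2(10): 13
merge s6(11) and 13: 24
merge s4(15) and s5(21): 36
merge 24 and 36: 60
merge s3(46) and 60: 106
Maximum depth reached is 4.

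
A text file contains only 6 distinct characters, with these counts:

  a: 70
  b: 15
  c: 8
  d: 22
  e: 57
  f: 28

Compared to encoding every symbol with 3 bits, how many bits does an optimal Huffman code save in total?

132

Fixed-length: 3 bits × 200 symbols = 600 bits.
Huffman merges:
merge c(8) and b(15): 23
merge d(22) and 23: 45
merge f(28) and 45: 73
merge e(57) and a(70): 127
merge 73 and 127: 200
Huffman total = 23 + 45 + 73 + 127 + 200 = 468 bits.
Saving = 600 − 468 = 132 bits.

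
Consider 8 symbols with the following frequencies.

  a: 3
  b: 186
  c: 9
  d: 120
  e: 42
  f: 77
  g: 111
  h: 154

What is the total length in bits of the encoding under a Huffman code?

Greedily combine the two least-frequent nodes:
merge a(3) and c(9): 12
merge 12 and e(42): 54
merge 54 and f(77): 131
merge g(111) and d(120): 231
merge 131 and h(154): 285
merge b(186) and 231: 417
merge 285 and 417: 702
Total encoded bits = sum of merged weights = 12 + 54 + 131 + 231 + 285 + 417 + 702 = 1832.

1832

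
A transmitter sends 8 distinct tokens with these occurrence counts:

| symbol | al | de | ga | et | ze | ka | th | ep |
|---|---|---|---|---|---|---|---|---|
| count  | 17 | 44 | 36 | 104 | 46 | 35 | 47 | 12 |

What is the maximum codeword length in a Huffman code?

4

Merge the two lowest-weight nodes at each step:
ep(12) + al(17) → 29
29 + ka(35) → 64
ga(36) + de(44) → 80
ze(46) + th(47) → 93
64 + 80 → 144
93 + et(104) → 197
144 + 197 → 341
Maximum depth reached is 4.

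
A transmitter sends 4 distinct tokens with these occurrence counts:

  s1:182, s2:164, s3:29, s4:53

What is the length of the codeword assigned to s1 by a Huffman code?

Build the tree from the bottom:
s3(29) + s4(53) → 82
82 + s2(164) → 246
s1(182) + 246 → 428
s1 is merged only at the final step, so code length = 1.

1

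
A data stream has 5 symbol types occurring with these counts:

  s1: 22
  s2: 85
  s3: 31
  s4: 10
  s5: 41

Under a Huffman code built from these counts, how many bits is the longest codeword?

Merge the two lowest-weight nodes at each step:
merge s4(10) and s1(22): 32
merge s3(31) and 32: 63
merge s5(41) and 63: 104
merge s2(85) and 104: 189
The first pair merged (s4, s1) ends up deepest, at depth 4.

4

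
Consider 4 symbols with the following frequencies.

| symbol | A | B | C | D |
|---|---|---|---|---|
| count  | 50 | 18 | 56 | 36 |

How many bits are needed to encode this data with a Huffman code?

318

Greedily combine the two least-frequent nodes:
combine B(18), D(36) → 54
combine A(50), 54 → 104
combine C(56), 104 → 160
Each symbol's bit-cost is frequency × depth; summing gives 318 bits (equivalently 54 + 104 + 160).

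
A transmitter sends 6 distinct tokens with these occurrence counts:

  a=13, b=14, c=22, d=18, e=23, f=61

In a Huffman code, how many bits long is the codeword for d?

Build the tree from the bottom:
combine a(13), b(14) → 27
combine d(18), c(22) → 40
combine e(23), 27 → 50
combine 40, 50 → 90
combine f(61), 90 → 151
The subtree containing d is merged 3 times, so code length = 3.

3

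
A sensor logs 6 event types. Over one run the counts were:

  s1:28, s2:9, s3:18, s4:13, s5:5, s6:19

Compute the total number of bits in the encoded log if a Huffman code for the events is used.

Greedily combine the two least-frequent nodes:
combine s5(5), s2(9) → 14
combine s4(13), 14 → 27
combine s3(18), s6(19) → 37
combine 27, s1(28) → 55
combine 37, 55 → 92
Total encoded bits = sum of merged weights = 14 + 27 + 37 + 55 + 92 = 225.

225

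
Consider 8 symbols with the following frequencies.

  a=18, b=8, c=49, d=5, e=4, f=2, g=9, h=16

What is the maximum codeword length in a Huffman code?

Merge the two lowest-weight nodes at each step:
combine f(2), e(4) → 6
combine d(5), 6 → 11
combine b(8), g(9) → 17
combine 11, h(16) → 27
combine 17, a(18) → 35
combine 27, 35 → 62
combine c(49), 62 → 111
The first pair merged (f, e) ends up deepest, at depth 5.

5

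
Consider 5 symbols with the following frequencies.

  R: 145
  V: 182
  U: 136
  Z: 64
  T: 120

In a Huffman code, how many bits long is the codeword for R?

2

Repeatedly merge the two smallest:
merge Z(64) and T(120): 184
merge U(136) and R(145): 281
merge V(182) and 184: 366
merge 281 and 366: 647
The subtree containing R is merged 2 times, so code length = 2.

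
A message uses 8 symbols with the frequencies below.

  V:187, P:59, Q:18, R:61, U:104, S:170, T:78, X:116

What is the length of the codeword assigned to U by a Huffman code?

Repeatedly merge the two smallest:
combine Q(18), P(59) → 77
combine R(61), 77 → 138
combine T(78), U(104) → 182
combine X(116), 138 → 254
combine S(170), 182 → 352
combine V(187), 254 → 441
combine 352, 441 → 793
The subtree containing U is merged 3 times, so code length = 3.

3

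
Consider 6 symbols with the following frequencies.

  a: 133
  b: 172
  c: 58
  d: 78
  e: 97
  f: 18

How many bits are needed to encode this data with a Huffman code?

1342

Greedily combine the two least-frequent nodes:
combine f(18), c(58) → 76
combine 76, d(78) → 154
combine e(97), a(133) → 230
combine 154, b(172) → 326
combine 230, 326 → 556
Each symbol's bit-cost is frequency × depth; summing gives 1342 bits (equivalently 76 + 154 + 230 + 326 + 556).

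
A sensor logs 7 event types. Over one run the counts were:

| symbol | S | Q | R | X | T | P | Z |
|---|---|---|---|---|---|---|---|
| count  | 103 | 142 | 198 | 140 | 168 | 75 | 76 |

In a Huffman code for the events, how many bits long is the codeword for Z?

4

Build the tree from the bottom:
merge P(75) and Z(76): 151
merge S(103) and X(140): 243
merge Q(142) and 151: 293
merge T(168) and R(198): 366
merge 243 and 293: 536
merge 366 and 536: 902
Z's leaf is at depth 4, giving a 4-bit codeword.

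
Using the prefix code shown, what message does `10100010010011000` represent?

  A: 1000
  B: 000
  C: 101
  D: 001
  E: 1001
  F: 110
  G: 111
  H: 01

CBEDA

Read left to right; each codeword is recognised as soon as it completes (prefix code):
  101→C | 000→B | 1001→E | 001→D | 1000→A
Decoded message: CBEDA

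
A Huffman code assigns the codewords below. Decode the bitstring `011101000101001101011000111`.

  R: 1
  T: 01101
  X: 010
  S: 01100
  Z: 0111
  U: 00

Read left to right; each codeword is recognised as soon as it completes (prefix code):
  0111→Z | 010→X | 00→U | 1→R | 010→X | 01101→T | 01100→S | 0111→Z
Decoded message: ZXURXTSZ

ZXURXTSZ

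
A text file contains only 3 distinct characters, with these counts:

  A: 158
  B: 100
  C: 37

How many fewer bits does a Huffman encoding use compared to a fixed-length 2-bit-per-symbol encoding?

158

Fixed-length: 2 bits × 295 symbols = 590 bits.
Huffman merges:
C(37) + B(100) → 137
137 + A(158) → 295
Huffman total = 137 + 295 = 432 bits.
Saving = 590 − 432 = 158 bits.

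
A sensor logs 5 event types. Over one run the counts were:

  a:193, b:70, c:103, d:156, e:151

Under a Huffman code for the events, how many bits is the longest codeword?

3

Merge the two lowest-weight nodes at each step:
combine b(70), c(103) → 173
combine e(151), d(156) → 307
combine 173, a(193) → 366
combine 307, 366 → 673
The rarest symbols sit at the bottom; the longest codeword is 3 bits.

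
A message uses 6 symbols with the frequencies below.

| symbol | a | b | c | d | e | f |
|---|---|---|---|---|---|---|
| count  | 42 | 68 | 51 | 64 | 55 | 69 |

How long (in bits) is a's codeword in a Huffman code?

Huffman merges, smallest pair first:
combine a(42), c(51) → 93
combine e(55), d(64) → 119
combine b(68), f(69) → 137
combine 93, 119 → 212
combine 137, 212 → 349
The subtree containing a is merged 3 times, so code length = 3.

3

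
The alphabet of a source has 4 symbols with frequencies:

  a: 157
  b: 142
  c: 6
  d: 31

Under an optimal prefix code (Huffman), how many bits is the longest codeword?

Merge the two lowest-weight nodes at each step:
c(6) + d(31) → 37
37 + b(142) → 179
a(157) + 179 → 336
The first pair merged (c, d) ends up deepest, at depth 3.

3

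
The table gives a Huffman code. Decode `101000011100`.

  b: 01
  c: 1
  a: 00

Read left to right; each codeword is recognised as soon as it completes (prefix code):
  1→c | 01→b | 00→a | 00→a | 1→c | 1→c | 1→c | 00→a
Decoded message: cbaaccca

cbaaccca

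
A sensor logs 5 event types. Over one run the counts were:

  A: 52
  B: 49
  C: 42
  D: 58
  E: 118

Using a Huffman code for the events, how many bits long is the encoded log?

721

Greedily combine the two least-frequent nodes:
C(42) + B(49) → 91
A(52) + D(58) → 110
91 + 110 → 201
E(118) + 201 → 319
Each symbol's bit-cost is frequency × depth; summing gives 721 bits (equivalently 91 + 110 + 201 + 319).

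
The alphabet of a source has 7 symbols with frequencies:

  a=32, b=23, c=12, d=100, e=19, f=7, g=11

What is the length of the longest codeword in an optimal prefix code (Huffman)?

Merge the two lowest-weight nodes at each step:
f(7) + g(11) → 18
c(12) + 18 → 30
e(19) + b(23) → 42
30 + a(32) → 62
42 + 62 → 104
d(100) + 104 → 204
The first pair merged (f, g) ends up deepest, at depth 5.

5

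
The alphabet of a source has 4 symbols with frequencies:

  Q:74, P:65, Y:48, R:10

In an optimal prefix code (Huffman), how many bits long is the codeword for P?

2

Build the tree from the bottom:
R(10) + Y(48) → 58
58 + P(65) → 123
Q(74) + 123 → 197
P sits 2 levels below the root, so its codeword is 2 bits.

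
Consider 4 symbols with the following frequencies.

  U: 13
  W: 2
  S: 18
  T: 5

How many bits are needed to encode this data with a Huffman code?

Build the Huffman tree bottom-up:
merge W(2) and T(5): 7
merge 7 and U(13): 20
merge S(18) and 20: 38
The encoded length is the sum of every internal node's weight: 7 + 20 + 38 = 65 bits.

65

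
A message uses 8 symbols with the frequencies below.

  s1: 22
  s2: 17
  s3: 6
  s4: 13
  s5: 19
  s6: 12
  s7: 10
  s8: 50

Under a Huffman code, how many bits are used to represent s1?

3

Repeatedly merge the two smallest:
merge s3(6) and s7(10): 16
merge s6(12) and s4(13): 25
merge 16 and s2(17): 33
merge s5(19) and s1(22): 41
merge 25 and 33: 58
merge 41 and s8(50): 91
merge 58 and 91: 149
s1's leaf is at depth 3, giving a 3-bit codeword.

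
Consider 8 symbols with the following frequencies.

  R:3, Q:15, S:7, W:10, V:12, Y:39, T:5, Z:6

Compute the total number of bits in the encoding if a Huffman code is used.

Greedily combine the two least-frequent nodes:
merge R(3) and T(5): 8
merge Z(6) and S(7): 13
merge 8 and W(10): 18
merge V(12) and 13: 25
merge Q(15) and 18: 33
merge 25 and 33: 58
merge Y(39) and 58: 97
Each symbol's bit-cost is frequency × depth; summing gives 252 bits (equivalently 8 + 13 + 18 + 25 + 33 + 58 + 97).

252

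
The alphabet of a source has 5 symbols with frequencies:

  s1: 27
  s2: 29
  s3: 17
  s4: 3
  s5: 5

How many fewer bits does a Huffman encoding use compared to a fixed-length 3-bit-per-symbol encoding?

77

Fixed-length: 3 bits × 81 symbols = 243 bits.
Huffman merges:
s4(3) + s5(5) → 8
8 + s3(17) → 25
25 + s1(27) → 52
s2(29) + 52 → 81
Huffman total = 8 + 25 + 52 + 81 = 166 bits.
Saving = 243 − 166 = 77 bits.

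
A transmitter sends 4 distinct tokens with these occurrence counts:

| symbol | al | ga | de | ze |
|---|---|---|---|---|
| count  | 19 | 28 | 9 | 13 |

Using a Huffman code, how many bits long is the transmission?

132

Merge the two smallest weights repeatedly:
combine de(9), ze(13) → 22
combine al(19), 22 → 41
combine ga(28), 41 → 69
The encoded length is the sum of every internal node's weight: 22 + 41 + 69 = 132 bits.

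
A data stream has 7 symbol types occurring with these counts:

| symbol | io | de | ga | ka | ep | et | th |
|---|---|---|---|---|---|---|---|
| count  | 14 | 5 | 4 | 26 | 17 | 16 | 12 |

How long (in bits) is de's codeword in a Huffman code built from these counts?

Huffman merges, smallest pair first:
ga(4) + de(5) → 9
9 + th(12) → 21
io(14) + et(16) → 30
ep(17) + 21 → 38
ka(26) + 30 → 56
38 + 56 → 94
de's leaf is at depth 4, giving a 4-bit codeword.

4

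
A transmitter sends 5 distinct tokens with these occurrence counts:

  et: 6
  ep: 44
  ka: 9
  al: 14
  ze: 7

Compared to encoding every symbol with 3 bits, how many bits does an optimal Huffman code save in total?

89

Fixed-length: 3 bits × 80 symbols = 240 bits.
Huffman merges:
merge et(6) and ze(7): 13
merge ka(9) and 13: 22
merge al(14) and 22: 36
merge 36 and ep(44): 80
Huffman total = 13 + 22 + 36 + 80 = 151 bits.
Saving = 240 − 151 = 89 bits.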